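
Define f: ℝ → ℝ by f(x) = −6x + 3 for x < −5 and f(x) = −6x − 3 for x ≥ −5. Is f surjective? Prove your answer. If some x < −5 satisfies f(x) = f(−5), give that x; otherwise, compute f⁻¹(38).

Both pieces are strictly decreasing (slopes −6 and −6), so each is injective on its own interval.
The left piece maps (−∞, −5) onto (33, ∞); the right piece maps [−5, ∞) onto (−∞, 27].
The union (33, ∞) ∪ (−∞, 27] omits the interval between 33 and 27; in particular 33 has no preimage. So f is not surjective.
Because the two images are disjoint, no x < −5 has f(x) = f(−5), so we compute f⁻¹(38): 38 lies in (33, ∞), so solve −6x + 3 = 38: x = (38 − 3)/(−6) = −35/6.

-35/6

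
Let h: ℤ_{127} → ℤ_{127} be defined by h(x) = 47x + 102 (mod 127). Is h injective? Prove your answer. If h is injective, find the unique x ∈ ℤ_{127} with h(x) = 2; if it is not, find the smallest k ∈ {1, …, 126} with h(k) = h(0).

Recall that injectivity means: for all s, t in the domain, h(s) = h(t) implies s = t.
Suppose h(s) = h(t) in ℤ_{127}. Then 47s + 102 ≡ 47t + 102 (mod 127), so 47(s − t) ≡ 0 (mod 127).
Since gcd(47, 127) = 1, 47 is invertible modulo 127, therefore s − t ≡ 0 (mod 127), i.e. s = t.
So h is injective.
We now compute 47⁻¹ mod 127 explicitly. Euclid's algorithm: 127 = 2·47 + 33, 47 = 1·33 + 14, 33 = 2·14 + 5, 14 = 2·5 + 4, 5 = 1·4 + 1; back-substituting gives 1 = 100·47 − 37·127, so 47⁻¹ ≡ 100 (mod 127).
Since h is injective, we compute h⁻¹(2): solve 47x + 102 ≡ 2 (mod 127), i.e. 47x ≡ 27 (mod 127).
Multiplying by 47⁻¹ = 100 gives x ≡ 100·27 = 2700 = 21·127 + 33 ≡ 33 (mod 127).
Check: h(33) = 47·33 + 102 = 1653 = 13·127 + 2 ≡ 2 (mod 127).

33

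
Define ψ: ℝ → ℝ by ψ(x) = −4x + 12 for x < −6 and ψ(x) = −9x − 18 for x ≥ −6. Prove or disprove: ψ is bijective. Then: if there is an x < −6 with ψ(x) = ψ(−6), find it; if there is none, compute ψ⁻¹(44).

Both pieces are strictly decreasing (slopes −4 and −9), so each is injective on its own interval.
The left piece maps (−∞, −6) onto (36, ∞); the right piece maps [−6, ∞) onto (−∞, 36].
Since 36 = 36, the images partition ℝ: ψ is injective and surjective, hence bijective.
Because the two images are disjoint, no x < −6 has ψ(x) = ψ(−6), so we compute ψ⁻¹(44): 44 lies in (36, ∞), so solve −4x + 12 = 44: x = (44 − 12)/(−4) = −8.

-8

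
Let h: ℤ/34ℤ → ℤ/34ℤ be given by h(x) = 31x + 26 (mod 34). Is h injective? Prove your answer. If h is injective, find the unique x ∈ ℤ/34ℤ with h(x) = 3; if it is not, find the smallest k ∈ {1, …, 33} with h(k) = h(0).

Suppose h(x_1) = h(x_2) in ℤ/34ℤ. Then 31x_1 + 26 ≡ 31x_2 + 26 (mod 34), so 31(x_1 − x_2) ≡ 0 (mod 34).
Since gcd(31, 34) = 1, 31 is invertible modulo 34, therefore x_1 − x_2 ≡ 0 (mod 34), i.e. x_1 = x_2.
So h is injective.
We now compute 31⁻¹ mod 34 explicitly. Euclid's algorithm: 34 = 1·31 + 3, 31 = 10·3 + 1; back-substituting gives 1 = 11·31 − 10·34, so 31⁻¹ ≡ 11 (mod 34).
Since h is injective, we find h⁻¹(3): we need 31x ≡ 3 − 26 ≡ 11 (mod 34). Using 31⁻¹ = 11: x ≡ 11·11 = 121 = 3·34 + 19, so x = 19.
Check: h(19) = 31·19 + 26 = 615 = 18·34 + 3 ≡ 3 (mod 34).

19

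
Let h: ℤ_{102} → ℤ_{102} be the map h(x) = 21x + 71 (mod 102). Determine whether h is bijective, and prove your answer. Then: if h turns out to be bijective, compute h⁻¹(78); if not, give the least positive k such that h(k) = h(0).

34

We have gcd(21, 102) = 3 > 1. Taking x_1 = 0 and x_2 = 34: h(0) = 71 and h(34) = 21·34 + 71 = 785 ≡ 71 (mod 102).
So h(0) = h(34) while 0 ≠ 34, so h is not injective, hence not bijective.
Since h is not bijective, we find the least positive k with h(k) = h(0): this means 21k ≡ 0 (mod 102), i.e. 102 ∣ 21k. Since gcd(21, 102) = 3, dividing through by 3 this holds exactly when 34 ∣ 7k, and as gcd(7, 34) = 1, exactly when 34 ∣ k.
The smallest positive such k is 34.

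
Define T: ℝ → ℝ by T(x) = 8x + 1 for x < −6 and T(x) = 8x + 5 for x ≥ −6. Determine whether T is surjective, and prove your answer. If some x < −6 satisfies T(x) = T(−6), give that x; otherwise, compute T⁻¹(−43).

Both pieces are strictly increasing (slopes 8 and 8), so each is injective on its own interval.
The left piece maps (−∞, −6) onto (−∞, −47); the right piece maps [−6, ∞) onto [−43, ∞).
The union (−∞, −47) ∪ [−43, ∞) omits the interval between −47 and −43; in particular −47 has no preimage. So T is not surjective.
Because the two images are disjoint, no x < −6 has T(x) = T(−6), so we compute T⁻¹(−43): −43 lies in [−43, ∞), so solve 8x + 5 = −43: x = (−43 − 5)/8 = −6.

-6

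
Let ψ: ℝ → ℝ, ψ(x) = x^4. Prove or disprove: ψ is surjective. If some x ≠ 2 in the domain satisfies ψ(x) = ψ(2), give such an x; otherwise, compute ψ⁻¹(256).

-2

Since 4 is even, x^4 ≥ 0 for all x ∈ ℝ, so −1 ∈ ℝ has no preimage. So ψ is not surjective.
For the follow-up, such an x exists: taking x = −2 ∈ ℝ gives ψ(−2) = 16 = ψ(2) with −2 ≠ 2.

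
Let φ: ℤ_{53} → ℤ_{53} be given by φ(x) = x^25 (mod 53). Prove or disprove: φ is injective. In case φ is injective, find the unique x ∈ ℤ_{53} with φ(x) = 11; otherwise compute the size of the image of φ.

Since 53 is prime, the nonzero elements of ℤ_{53} form a cyclic group of order 52.
As gcd(25, 52) = 1, raising to the 25th power is a bijection on this group: if u^25 ≡ v^25 then (uv^{−1})^25 = 1, and the only element of order dividing gcd(25, 52) = 1 is 1, so u = v.
With φ(0) = 0 this makes φ injective on all of ℤ_{53}, hence bijective (finite equal-size domain and codomain). In particular φ is injective.
Since φ is injective, we find the preimage of 11. The inverse of x ↦ x^25 on (ℤ_{53})^× is x ↦ x^25, because 25·25 = 625 = 12·52 + 1 ≡ 1 (mod 52) and x^{52} = 1 for x ≠ 0 (Fermat). So φ⁻¹(11) = 11^25 mod 53.
Repeated squaring mod 53: 11^1 ≡ 11, 11^2 ≡ 11² = 121 ≡ 15, 11^4 ≡ 15² = 225 ≡ 13, 11^8 ≡ 13² = 169 ≡ 10, 11^16 ≡ 10² = 100 ≡ 47. Since 25 = 16 + 8 + 1, 11^25 ≡ 47·10·11: 47·10 = 470 ≡ 46, then 46·11 = 506 ≡ 29. So 11^25 ≡ 29 (mod 53).
Hence φ⁻¹(11) = 29.

29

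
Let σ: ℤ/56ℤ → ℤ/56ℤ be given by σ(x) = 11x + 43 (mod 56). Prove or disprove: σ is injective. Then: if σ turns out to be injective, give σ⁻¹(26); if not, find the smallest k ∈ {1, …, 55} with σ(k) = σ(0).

29

By definition, σ is injective when σ(u) = σ(v) forces u = v.
If σ(u) = σ(v), then 11u ≡ 11v (mod 56). Because gcd(11, 56) = 1, we may cancel 11 to get u ≡ v (mod 56).
So σ is injective.
We now compute 11⁻¹ mod 56 explicitly. Euclid's algorithm: 56 = 5·11 + 1; back-substituting gives 1 = 51·11 − 10·56, so 11⁻¹ ≡ 51 (mod 56).
Since σ is injective, we compute σ⁻¹(26): solve 11x + 43 ≡ 26 (mod 56), i.e. 11x ≡ 39 (mod 56).
Multiplying by 11⁻¹ = 51 gives x ≡ 51·39 = 1989 = 35·56 + 29 ≡ 29 (mod 56).
Check: σ(29) = 11·29 + 43 = 362 = 6·56 + 26 ≡ 26 (mod 56).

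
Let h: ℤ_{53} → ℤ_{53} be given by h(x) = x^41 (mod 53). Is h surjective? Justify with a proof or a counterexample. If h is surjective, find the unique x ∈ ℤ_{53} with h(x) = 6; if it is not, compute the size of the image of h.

43

Since 53 is prime, the nonzero elements of ℤ_{53} form a cyclic group of order 52.
As gcd(41, 52) = 1, raising to the 41st power is a bijection on this group: if u^41 ≡ v^41 then (uv^{−1})^41 = 1, and the only element of order dividing gcd(41, 52) = 1 is 1, so u = v.
With h(0) = 0 this makes h injective on all of ℤ_{53}, hence bijective (finite equal-size domain and codomain). In particular h is surjective.
Since h is surjective, we find the preimage of 6. The inverse of x ↦ x^41 on (ℤ_{53})^× is x ↦ x^33, because 41·33 = 1353 = 26·52 + 1 ≡ 1 (mod 52) and x^{52} = 1 for x ≠ 0 (Fermat). So h⁻¹(6) = 6^33 mod 53.
Repeated squaring mod 53: 6^1 ≡ 6, 6^2 ≡ 6² = 36, 6^4 ≡ 36² = 1296 ≡ 24, 6^8 ≡ 24² = 576 ≡ 46, 6^16 ≡ 46² = 2116 ≡ 49, 6^32 ≡ 49² = 2401 ≡ 16. Since 33 = 32 + 1, 6^33 ≡ 16·6: 16·6 = 96 ≡ 43. So 6^33 ≡ 43 (mod 53).
Hence h⁻¹(6) = 43.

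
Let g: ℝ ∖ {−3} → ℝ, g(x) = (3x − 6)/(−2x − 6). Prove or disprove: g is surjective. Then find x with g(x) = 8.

If g(x) = −3/2, cross-multiplying gives −2(3x − 6) = 3(−2x − 6), which simplifies to 12 = −18 — false.  So −3/2 has no preimage and g is not surjective.
Solving g(x) = 8: cross-multiplying gives 3x − 6 = 8(−2x − 6), which rearranges to 19x = −42, so x = −42/19.

-42/19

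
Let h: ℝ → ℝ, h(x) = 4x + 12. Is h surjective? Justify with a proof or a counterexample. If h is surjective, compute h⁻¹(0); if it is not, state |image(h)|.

Recall that h is surjective if every y in the codomain equals h(x) for some x in the domain.
For any y ∈ ℝ, x = (y − 12)/4 satisfies h(x) = y.
Thus h is surjective.
Since h is surjective, we compute h⁻¹(0) = (0 − 12)/4 = −3.

-3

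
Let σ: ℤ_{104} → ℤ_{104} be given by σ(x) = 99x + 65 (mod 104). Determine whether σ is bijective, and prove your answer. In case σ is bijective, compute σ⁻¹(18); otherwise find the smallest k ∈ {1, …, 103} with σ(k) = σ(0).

Recall that injectivity means: for all s, t in the domain, σ(s) = σ(t) implies s = t.
If σ(s) = σ(t), then 99s ≡ 99t (mod 104). Because gcd(99, 104) = 1, we may cancel 99 to get s ≡ t (mod 104).
We now compute 99⁻¹ mod 104 explicitly. Euclid's algorithm: 104 = 1·99 + 5, 99 = 19·5 + 4, 5 = 1·4 + 1; back-substituting gives 1 = 83·99 − 79·104, so 99⁻¹ ≡ 83 (mod 104).
Then y ↦ 83(y − 65) is a two-sided inverse to σ, so every y ∈ ℤ_{104} has a preimage.
Thus σ is bijective.
Since σ is bijective, we find σ⁻¹(18): we need 99x ≡ 18 − 65 ≡ 57 (mod 104). Using 99⁻¹ = 83: x ≡ 83·57 = 4731 = 45·104 + 51, so x = 51.
Check: σ(51) = 99·51 + 65 = 5114 = 49·104 + 18 ≡ 18 (mod 104).

51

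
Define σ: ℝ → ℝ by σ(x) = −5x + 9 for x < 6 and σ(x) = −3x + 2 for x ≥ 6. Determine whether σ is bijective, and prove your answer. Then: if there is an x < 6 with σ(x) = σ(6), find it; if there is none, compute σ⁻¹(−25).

5

Both pieces are strictly decreasing (slopes −5 and −3), so each is injective on its own interval.
The left piece maps (−∞, 6) onto (−21, ∞); the right piece maps [6, ∞) onto (−∞, −16].
These images overlap. In particular σ(6) = −16 (right piece), and solving −5x + 9 = −16 on the left piece gives x = 5 < 6.
So σ(5) = σ(6) with 5 ≠ 6, and σ is not injective, hence not bijective. This x = 5 is the requested value below 6.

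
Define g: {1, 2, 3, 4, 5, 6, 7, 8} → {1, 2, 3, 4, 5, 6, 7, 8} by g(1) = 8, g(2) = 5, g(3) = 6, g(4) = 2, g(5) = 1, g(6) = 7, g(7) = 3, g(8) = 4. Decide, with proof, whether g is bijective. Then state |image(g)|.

The values 8, 5, 6, 2, 1, 7, 3, 4 are a permutation of {1, 2, 3, 4, 5, 6, 7, 8}: each element appears exactly once.
So g is injective and surjective, hence bijective.
The image of g is {1, 2, 3, 4, 5, 6, 7, 8}, which has 8 elements.

8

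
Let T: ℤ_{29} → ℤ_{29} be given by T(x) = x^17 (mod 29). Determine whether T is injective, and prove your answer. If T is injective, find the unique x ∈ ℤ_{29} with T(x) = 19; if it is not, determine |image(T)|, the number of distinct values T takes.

21

Since 29 is prime, the nonzero elements of ℤ_{29} form a cyclic group of order 28.
As gcd(17, 28) = 1, raising to the 17th power is a bijection on this group: if u^17 ≡ v^17 then (uv^{−1})^17 = 1, and the only element of order dividing gcd(17, 28) = 1 is 1, so u = v.
With T(0) = 0 this makes T injective on all of ℤ_{29}, hence bijective (finite equal-size domain and codomain). In particular T is injective.
Since T is injective, we find the preimage of 19. The inverse of x ↦ x^17 on (ℤ_{29})^× is x ↦ x^5, because 17·5 = 85 = 3·28 + 1 ≡ 1 (mod 28) and x^{28} = 1 for x ≠ 0 (Fermat). So T⁻¹(19) = 19^5 mod 29.
Repeated squaring mod 29: 19^1 ≡ 19, 19^2 ≡ 19² = 361 ≡ 13, 19^4 ≡ 13² = 169 ≡ 24. Since 5 = 4 + 1, 19^5 ≡ 24·19: 24·19 = 456 ≡ 21. So 19^5 ≡ 21 (mod 29).
Hence T⁻¹(19) = 21.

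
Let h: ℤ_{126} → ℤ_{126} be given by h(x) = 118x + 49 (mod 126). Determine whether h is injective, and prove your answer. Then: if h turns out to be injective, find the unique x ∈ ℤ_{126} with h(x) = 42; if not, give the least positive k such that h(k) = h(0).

63

We have gcd(118, 126) = 2 > 1. Taking x_1 = 0 and x_2 = 63: h(0) = 49 and h(63) = 118·63 + 49 = 7483 ≡ 49 (mod 126).
So h(0) = h(63) while 0 ≠ 63, so h is not injective.
Since h is not injective, we find the least positive k with h(k) = h(0): this means 118k ≡ 0 (mod 126), i.e. 126 ∣ 118k. Since gcd(118, 126) = 2, dividing through by 2 this holds exactly when 63 ∣ 59k, and as gcd(59, 63) = 1, exactly when 63 ∣ k.
The smallest positive such k is 63.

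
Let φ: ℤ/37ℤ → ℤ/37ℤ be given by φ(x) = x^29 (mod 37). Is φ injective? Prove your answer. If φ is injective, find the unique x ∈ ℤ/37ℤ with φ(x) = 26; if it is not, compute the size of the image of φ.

10

Since 37 is prime, the nonzero elements of ℤ/37ℤ form a cyclic group of order 36.
As gcd(29, 36) = 1, raising to the 29th power is a bijection on this group: if a^29 ≡ b^29 then (ab^{−1})^29 = 1, and the only element of order dividing gcd(29, 36) = 1 is 1, so a = b.
With φ(0) = 0 this makes φ injective on all of ℤ/37ℤ, hence bijective (finite equal-size domain and codomain). In particular φ is injective.
Since φ is injective, we find the preimage of 26. The inverse of x ↦ x^29 on (ℤ/37ℤ)^× is x ↦ x^5, because 29·5 = 145 = 4·36 + 1 ≡ 1 (mod 36) and x^{36} = 1 for x ≠ 0 (Fermat). So φ⁻¹(26) = 26^5 mod 37.
Repeated squaring mod 37: 26^1 ≡ 26, 26^2 ≡ 26² = 676 ≡ 10, 26^4 ≡ 10² = 100 ≡ 26. Since 5 = 4 + 1, 26^5 ≡ 26·26: 26·26 = 676 ≡ 10. So 26^5 ≡ 10 (mod 37).
Hence φ⁻¹(26) = 10.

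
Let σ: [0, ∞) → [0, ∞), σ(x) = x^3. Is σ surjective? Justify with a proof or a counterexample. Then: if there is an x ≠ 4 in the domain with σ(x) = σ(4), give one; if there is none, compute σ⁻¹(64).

For any y ∈ [0, ∞), x = y^{1/3} ∈ [0, ∞) gives σ(x) = y, so σ is surjective.
Since x ↦ x^3 is strictly increasing on [0, ∞), it is injective there, so no x ≠ 4 in the domain has σ(x) = σ(4). We therefore compute σ⁻¹(64) = 64^{1/3} = 4 (indeed 4^3 = 64).

4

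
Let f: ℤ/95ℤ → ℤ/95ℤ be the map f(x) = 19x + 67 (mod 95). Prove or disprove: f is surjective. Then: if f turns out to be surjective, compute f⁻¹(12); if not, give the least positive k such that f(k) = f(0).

5

Since gcd(19, 95) = 19, we have 19x ≡ 0 (mod 19) for all x, so f(x) ≡ 10 (mod 19).
But 0 ≢ 10 (mod 19), so 0 ∈ ℤ/95ℤ has no preimage. Therefore f is not surjective.
Since f is not surjective, we find the least positive k with f(k) = f(0): this means 19k ≡ 0 (mod 95), i.e. 95 ∣ 19k. Since gcd(19, 95) = 19, dividing through by 19 this holds exactly when 5 ∣ k.
The smallest positive such k is 5.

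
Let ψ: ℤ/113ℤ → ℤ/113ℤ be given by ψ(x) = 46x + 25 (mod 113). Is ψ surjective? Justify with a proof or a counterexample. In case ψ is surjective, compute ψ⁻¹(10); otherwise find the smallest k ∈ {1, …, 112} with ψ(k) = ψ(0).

Recall that surjectivity means every element of the codomain has a preimage under ψ.
Since gcd(46, 113) = 1, 46 is invertible modulo 113. Euclid's algorithm: 113 = 2·46 + 21, 46 = 2·21 + 4, 21 = 5·4 + 1; back-substituting gives 1 = 86·46 − 35·113, so 46⁻¹ ≡ 86 (mod 113).
For any y ∈ ℤ/113ℤ, x = 86(y − 25) mod 113 satisfies ψ(x) = 46·86(y − 25) + 25 ≡ y (since 46·86 ≡ 1 mod 113). So every y has a preimage.
So ψ is surjective.
Since ψ is surjective, we find ψ⁻¹(10): we need 46x ≡ 10 − 25 ≡ 98 (mod 113). Using 46⁻¹ = 86: x ≡ 86·98 = 8428 = 74·113 + 66, so x = 66.
Check: ψ(66) = 46·66 + 25 = 3061 = 27·113 + 10 ≡ 10 (mod 113).

66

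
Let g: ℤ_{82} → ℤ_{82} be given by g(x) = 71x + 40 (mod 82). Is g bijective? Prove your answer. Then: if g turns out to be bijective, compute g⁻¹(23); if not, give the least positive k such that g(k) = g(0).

Suppose g(x_1) = g(x_2) in ℤ_{82}. Then 71x_1 + 40 ≡ 71x_2 + 40 (mod 82), hence 71(x_1 − x_2) ≡ 0 (mod 82).
Since gcd(71, 82) = 1, 71 is invertible modulo 82, thus x_1 − x_2 ≡ 0 (mod 82), i.e. x_1 = x_2.
We now compute 71⁻¹ mod 82 explicitly. Euclid's algorithm: 82 = 1·71 + 11, 71 = 6·11 + 5, 11 = 2·5 + 1; back-substituting gives 1 = 67·71 − 58·82, so 71⁻¹ ≡ 67 (mod 82).
For any y ∈ ℤ_{82}, x = 67(y − 40) mod 82 satisfies g(x) = 71·67(y − 40) + 40 ≡ y (since 71·67 ≡ 1 mod 82). So every y has a preimage.
Thus g is bijective.
Since g is bijective, we compute g⁻¹(23): solve 71x + 40 ≡ 23 (mod 82), i.e. 71x ≡ 65 (mod 82).
Multiplying by 71⁻¹ = 67 gives x ≡ 67·65 = 4355 = 53·82 + 9 ≡ 9 (mod 82).
Check: g(9) = 71·9 + 40 = 679 = 8·82 + 23 ≡ 23 (mod 82).

9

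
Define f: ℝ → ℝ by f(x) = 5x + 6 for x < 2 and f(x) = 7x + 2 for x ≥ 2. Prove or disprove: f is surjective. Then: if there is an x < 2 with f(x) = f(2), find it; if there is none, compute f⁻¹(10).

4/5

Both pieces are strictly increasing (slopes 5 and 7), so each is injective on its own interval.
The left piece maps (−∞, 2) onto (−∞, 16); the right piece maps [2, ∞) onto [16, ∞).
These images together cover ℝ, so f is surjective.
Because the two images are disjoint, no x < 2 has f(x) = f(2), so we compute f⁻¹(10): 10 lies in (−∞, 16), so solve 5x + 6 = 10: x = (10 − 6)/5 = 4/5.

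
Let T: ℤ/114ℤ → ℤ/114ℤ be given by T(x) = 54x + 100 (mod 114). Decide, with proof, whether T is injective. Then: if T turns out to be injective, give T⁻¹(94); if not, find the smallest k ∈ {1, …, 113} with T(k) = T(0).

19

We have gcd(54, 114) = 6 > 1. Taking s = 0 and t = 19: T(0) = 100 and T(19) = 54·19 + 100 = 1126 ≡ 100 (mod 114).
So T(0) = T(19) while 0 ≠ 19, so T is not injective.
Since T is not injective, we find the least positive k with T(k) = T(0): this means 54k ≡ 0 (mod 114), i.e. 114 ∣ 54k. Since gcd(54, 114) = 6, dividing through by 6 this holds exactly when 19 ∣ 9k, and as gcd(9, 19) = 1, exactly when 19 ∣ k.
The smallest positive such k is 19.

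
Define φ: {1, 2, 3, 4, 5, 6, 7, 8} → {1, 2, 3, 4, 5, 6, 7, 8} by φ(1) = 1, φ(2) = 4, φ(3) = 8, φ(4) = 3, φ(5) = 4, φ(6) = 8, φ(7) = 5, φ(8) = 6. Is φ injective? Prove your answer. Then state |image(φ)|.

6

φ(2) = 4 = φ(5) with 2 ≠ 5, so φ is not injective.
The image of φ is {1, 3, 4, 5, 6, 8}, which has 6 elements.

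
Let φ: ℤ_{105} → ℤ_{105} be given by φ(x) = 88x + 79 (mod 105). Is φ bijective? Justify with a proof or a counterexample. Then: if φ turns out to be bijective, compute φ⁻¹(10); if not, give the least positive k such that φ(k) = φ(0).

72

If φ(s) = φ(t), then 88s ≡ 88t (mod 105). Because gcd(88, 105) = 1, we may cancel 88 to get s ≡ t (mod 105).
We now compute 88⁻¹ mod 105 explicitly. Euclid's algorithm: 105 = 1·88 + 17, 88 = 5·17 + 3, 17 = 5·3 + 2, 3 = 1·2 + 1; back-substituting gives 1 = 37·88 − 31·105, so 88⁻¹ ≡ 37 (mod 105).
For any y ∈ ℤ_{105}, x = 37(y − 79) mod 105 satisfies φ(x) = 88·37(y − 79) + 79 ≡ y (since 88·37 ≡ 1 mod 105). So every y has a preimage.
Therefore φ is bijective.
Since φ is bijective, we find φ⁻¹(10): we need 88x ≡ 10 − 79 ≡ 36 (mod 105). Using 88⁻¹ = 37: x ≡ 37·36 = 1332 = 12·105 + 72, so x = 72.
Check: φ(72) = 88·72 + 79 = 6415 = 61·105 + 10 ≡ 10 (mod 105).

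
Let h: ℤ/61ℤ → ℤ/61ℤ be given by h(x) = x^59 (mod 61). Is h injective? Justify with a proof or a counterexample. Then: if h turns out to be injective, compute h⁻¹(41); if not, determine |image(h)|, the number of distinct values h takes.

Since 61 is prime, the nonzero elements of ℤ/61ℤ form a cyclic group of order 60.
As gcd(59, 60) = 1, raising to the 59th power is a bijection on this group: if s^59 ≡ t^59 then (st^{−1})^59 = 1, and the only element of order dividing gcd(59, 60) = 1 is 1, so s = t.
With h(0) = 0 this makes h injective on all of ℤ/61ℤ, hence bijective (finite equal-size domain and codomain). In particular h is injective.
Since h is injective, we find the preimage of 41. The inverse of x ↦ x^59 on (ℤ/61ℤ)^× is x ↦ x^59, because 59·59 = 3481 = 58·60 + 1 ≡ 1 (mod 60) and x^{60} = 1 for x ≠ 0 (Fermat). So h⁻¹(41) = 41^59 mod 61.
Repeated squaring mod 61: 41^1 ≡ 41, 41^2 ≡ 41² = 1681 ≡ 34, 41^4 ≡ 34² = 1156 ≡ 58, 41^8 ≡ 58² = 3364 ≡ 9, 41^16 ≡ 9² = 81 ≡ 20, 41^32 ≡ 20² = 400 ≡ 34. Since 59 = 32 + 16 + 8 + 2 + 1, 41^59 ≡ 34·20·9·34·41: 34·20 = 680 ≡ 9, then 9·9 = 81 ≡ 20, then 20·34 = 680 ≡ 9, then 9·41 = 369 ≡ 3. So 41^59 ≡ 3 (mod 61).
Hence h⁻¹(41) = 3.

3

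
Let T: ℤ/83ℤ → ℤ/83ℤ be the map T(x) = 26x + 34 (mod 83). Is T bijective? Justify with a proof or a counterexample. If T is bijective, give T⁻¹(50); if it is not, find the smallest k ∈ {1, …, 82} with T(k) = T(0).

7

By definition, T is injective when T(x_1) = T(x_2) forces x_1 = x_2.
Suppose T(x_1) = T(x_2) in ℤ/83ℤ. Then 26x_1 + 34 ≡ 26x_2 + 34 (mod 83), therefore 26(x_1 − x_2) ≡ 0 (mod 83).
Since gcd(26, 83) = 1, 26 is invertible modulo 83, so x_1 − x_2 ≡ 0 (mod 83), i.e. x_1 = x_2.
We now compute 26⁻¹ mod 83 explicitly. Euclid's algorithm: 83 = 3·26 + 5, 26 = 5·5 + 1; back-substituting gives 1 = 16·26 − 5·83, so 26⁻¹ ≡ 16 (mod 83).
For any y ∈ ℤ/83ℤ, x = 16(y − 34) mod 83 satisfies T(x) = 26·16(y − 34) + 34 ≡ y (since 26·16 ≡ 1 mod 83). So every y has a preimage.
Hence T is bijective.
Since T is bijective, we compute T⁻¹(50): solve 26x + 34 ≡ 50 (mod 83), i.e. 26x ≡ 16 (mod 83).
Multiplying by 26⁻¹ = 16 gives x ≡ 16·16 = 256 = 3·83 + 7 ≡ 7 (mod 83).
Check: T(7) = 26·7 + 34 = 216 = 2·83 + 50 ≡ 50 (mod 83).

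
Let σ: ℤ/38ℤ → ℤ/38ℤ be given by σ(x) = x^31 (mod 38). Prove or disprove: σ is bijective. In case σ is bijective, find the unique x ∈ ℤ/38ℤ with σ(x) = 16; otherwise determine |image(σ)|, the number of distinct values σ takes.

36

Computing x^31 mod 38 for each x (by repeated squaring, reducing mod 38 at every step), the values σ(0), σ(1), …, σ(37) are: 0, 1, 22, 33, 28, 17, 4, 7, 8, 25, 32, 11, 12, 15, 2, 29, 24, 35, 18, 19, 20, 3, 14, 9, 36, 23, 26, 27, 6, 13, 30, 31, 34, 21, 10, 5, 16, 37.
Every element of ℤ/38ℤ appears exactly once in this list, so σ is a bijection, and in particular bijective.
Since σ is bijective, we read off the preimage of 16 from the same table: σ(36) = 16, so σ⁻¹(16) = 36.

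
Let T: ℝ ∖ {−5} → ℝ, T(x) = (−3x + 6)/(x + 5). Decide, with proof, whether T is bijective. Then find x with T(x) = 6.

If T(x) = −3, cross-multiplying gives 1(−3x + 6) = −3(x + 5), which simplifies to 6 = −15 — false.  So −3 has no preimage and T is not surjective.
So T is not bijective.
Solving T(x) = 6: cross-multiplying gives −3x + 6 = 6(x + 5), which rearranges to −9x = 24, so x = −8/3.

-8/3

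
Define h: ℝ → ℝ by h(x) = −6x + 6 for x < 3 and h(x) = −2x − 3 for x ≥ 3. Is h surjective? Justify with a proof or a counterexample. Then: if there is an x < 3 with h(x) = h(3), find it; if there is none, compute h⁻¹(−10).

Both pieces are strictly decreasing (slopes −6 and −2), so each is injective on its own interval.
The left piece maps (−∞, 3) onto (−12, ∞); the right piece maps [3, ∞) onto (−∞, −9].
The union (−12, ∞) ∪ (−∞, −9] covers ℝ, so h is surjective.
For the follow-up: the images overlap, so an x < 3 with h(x) = h(3) exists. h(3) = −9; solving −6x + 6 = −9 for x < 3 gives x = (−9 − 6)/(−6) = 5/2.

5/2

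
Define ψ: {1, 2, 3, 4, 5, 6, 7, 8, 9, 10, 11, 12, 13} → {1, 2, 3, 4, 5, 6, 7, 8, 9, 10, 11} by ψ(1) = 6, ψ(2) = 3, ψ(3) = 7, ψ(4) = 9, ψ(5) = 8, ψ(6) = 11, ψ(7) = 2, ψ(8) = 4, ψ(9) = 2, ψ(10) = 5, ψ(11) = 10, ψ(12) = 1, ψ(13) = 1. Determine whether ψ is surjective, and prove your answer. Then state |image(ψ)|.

11

Every element of the codomain has a preimage: 1 = ψ(12), 2 = ψ(7), 3 = ψ(2), 4 = ψ(8), 5 = ψ(10), 6 = ψ(1), 7 = ψ(3), 8 = ψ(5), 9 = ψ(4), 10 = ψ(11), 11 = ψ(6).
Thus ψ is surjective.
The image of ψ is {1, 2, 3, 4, 5, 6, 7, 8, 9, 10, 11}, which has 11 elements.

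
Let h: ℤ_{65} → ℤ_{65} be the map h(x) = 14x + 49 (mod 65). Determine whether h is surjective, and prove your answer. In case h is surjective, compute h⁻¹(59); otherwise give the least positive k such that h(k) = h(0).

10

Since gcd(14, 65) = 1, 14 is invertible modulo 65. Euclid's algorithm: 65 = 4·14 + 9, 14 = 1·9 + 5, 9 = 1·5 + 4, 5 = 1·4 + 1; back-substituting gives 1 = 14·14 − 3·65, so 14⁻¹ ≡ 14 (mod 65).
For any y ∈ ℤ_{65}, x = 14(y − 49) mod 65 satisfies h(x) = 14·14(y − 49) + 49 ≡ y (since 14·14 ≡ 1 mod 65). So every y has a preimage.
So h is surjective.
Since h is surjective, we find h⁻¹(59): we need 14x ≡ 59 − 49 ≡ 10 (mod 65). Using 14⁻¹ = 14: x ≡ 14·10 = 140 = 2·65 + 10, so x = 10.
Check: h(10) = 14·10 + 49 = 189 = 2·65 + 59 ≡ 59 (mod 65).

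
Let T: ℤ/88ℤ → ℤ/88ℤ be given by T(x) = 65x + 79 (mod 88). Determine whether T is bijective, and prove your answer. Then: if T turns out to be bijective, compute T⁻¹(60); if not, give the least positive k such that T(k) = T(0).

85

If T(s) = T(t), then 65s ≡ 65t (mod 88). Because gcd(65, 88) = 1, we may cancel 65 to get s ≡ t (mod 88).
We now compute 65⁻¹ mod 88 explicitly. Euclid's algorithm: 88 = 1·65 + 23, 65 = 2·23 + 19, 23 = 1·19 + 4, 19 = 4·4 + 3, 4 = 1·3 + 1; back-substituting gives 1 = 65·65 − 48·88, so 65⁻¹ ≡ 65 (mod 88).
Then y ↦ 65(y − 79) is a two-sided inverse to T, so every y ∈ ℤ/88ℤ has a preimage.
Therefore T is bijective.
Since T is bijective, we find T⁻¹(60): we need 65x ≡ 60 − 79 ≡ 69 (mod 88). Using 65⁻¹ = 65: x ≡ 65·69 = 4485 = 50·88 + 85, so x = 85.
Check: T(85) = 65·85 + 79 = 5604 = 63·88 + 60 ≡ 60 (mod 88).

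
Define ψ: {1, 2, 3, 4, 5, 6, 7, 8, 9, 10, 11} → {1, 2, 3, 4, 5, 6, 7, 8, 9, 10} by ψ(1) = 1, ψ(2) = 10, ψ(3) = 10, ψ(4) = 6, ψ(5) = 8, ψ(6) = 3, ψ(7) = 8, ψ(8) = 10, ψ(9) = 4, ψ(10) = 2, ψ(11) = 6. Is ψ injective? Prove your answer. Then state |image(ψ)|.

7

ψ(2) = 10 = ψ(3) with 2 ≠ 3, so ψ is not injective.
The image of ψ is {1, 2, 3, 4, 6, 8, 10}, which has 7 elements.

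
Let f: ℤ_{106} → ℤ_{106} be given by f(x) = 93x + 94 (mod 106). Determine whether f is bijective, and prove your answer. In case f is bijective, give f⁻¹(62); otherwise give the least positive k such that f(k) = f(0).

84

If f(a) = f(b), then 93a ≡ 93b (mod 106). Because gcd(93, 106) = 1, we may cancel 93 to get a ≡ b (mod 106).
We now compute 93⁻¹ mod 106 explicitly. Euclid's algorithm: 106 = 1·93 + 13, 93 = 7·13 + 2, 13 = 6·2 + 1; back-substituting gives 1 = 57·93 − 50·106, so 93⁻¹ ≡ 57 (mod 106).
Then y ↦ 57(y − 94) is a two-sided inverse to f, so every y ∈ ℤ_{106} has a preimage.
So f is bijective.
Since f is bijective, we compute f⁻¹(62): solve 93x + 94 ≡ 62 (mod 106), i.e. 93x ≡ 74 (mod 106).
Multiplying by 93⁻¹ = 57 gives x ≡ 57·74 = 4218 = 39·106 + 84 ≡ 84 (mod 106).
Check: f(84) = 93·84 + 94 = 7906 = 74·106 + 62 ≡ 62 (mod 106).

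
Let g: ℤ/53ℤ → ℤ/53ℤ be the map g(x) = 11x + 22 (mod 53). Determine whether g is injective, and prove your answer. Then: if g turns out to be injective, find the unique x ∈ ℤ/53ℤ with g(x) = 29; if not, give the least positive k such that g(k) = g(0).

44

Suppose g(u) = g(v) in ℤ/53ℤ. Then 11u + 22 ≡ 11v + 22 (mod 53), thus 11(u − v) ≡ 0 (mod 53).
Since gcd(11, 53) = 1, 11 is invertible modulo 53, hence u − v ≡ 0 (mod 53), i.e. u = v.
Hence g is injective.
We now compute 11⁻¹ mod 53 explicitly. Euclid's algorithm: 53 = 4·11 + 9, 11 = 1·9 + 2, 9 = 4·2 + 1; back-substituting gives 1 = 29·11 − 6·53, so 11⁻¹ ≡ 29 (mod 53).
Since g is injective, we compute g⁻¹(29): solve 11x + 22 ≡ 29 (mod 53), i.e. 11x ≡ 7 (mod 53).
Multiplying by 11⁻¹ = 29 gives x ≡ 29·7 = 203 = 3·53 + 44 ≡ 44 (mod 53).
Check: g(44) = 11·44 + 22 = 506 = 9·53 + 29 ≡ 29 (mod 53).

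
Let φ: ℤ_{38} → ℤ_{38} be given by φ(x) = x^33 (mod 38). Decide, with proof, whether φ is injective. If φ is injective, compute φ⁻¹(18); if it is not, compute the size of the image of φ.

φ(4): Repeated squaring mod 38: 4^1 ≡ 4, 4^2 ≡ 4² = 16, 4^4 ≡ 16² = 256 ≡ 28, 4^8 ≡ 28² = 784 ≡ 24, 4^16 ≡ 24² = 576 ≡ 6, 4^32 ≡ 6² = 36. Since 33 = 32 + 1, 4^33 ≡ 36·4: 36·4 = 144 ≡ 30. So 4^33 ≡ 30 (mod 38).
φ(6): Repeated squaring mod 38: 6^1 ≡ 6, 6^2 ≡ 6² = 36, 6^4 ≡ 36² = 1296 ≡ 4, 6^8 ≡ 4² = 16, 6^16 ≡ 16² = 256 ≡ 28, 6^32 ≡ 28² = 784 ≡ 24. Since 33 = 32 + 1, 6^33 ≡ 24·6: 24·6 = 144 ≡ 30. So 6^33 ≡ 30 (mod 38).
So φ(4) = φ(6) = 30 while 4 ≠ 6, hence φ is not injective.
Since φ is not injective, we determine |image(φ)|. Computing x^33 mod 38 for each x (by repeated squaring, reducing mod 38 at every step), the values φ(0), φ(1), …, φ(37) are: 0, 1, 12, 31, 30, 7, 30, 1, 18, 11, 8, 1, 18, 27, 12, 27, 26, 7, 18, 19, 20, 31, 12, 11, 26, 11, 20, 37, 30, 27, 20, 37, 8, 31, 8, 7, 26, 37.
The distinct values are {0, 1, 7, 8, 11, 12, 18, 19, 20, 26, 27, 30, 31, 37}; there are 14 of them.

14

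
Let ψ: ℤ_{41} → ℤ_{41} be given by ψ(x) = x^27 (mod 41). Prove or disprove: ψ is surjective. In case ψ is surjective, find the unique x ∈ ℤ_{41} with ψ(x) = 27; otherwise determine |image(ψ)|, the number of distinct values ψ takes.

Since 41 is prime, the nonzero elements of ℤ_{41} form a cyclic group of order 40.
As gcd(27, 40) = 1, raising to the 27th power is a bijection on this group: if a^27 ≡ b^27 then (ab^{−1})^27 = 1, and the only element of order dividing gcd(27, 40) = 1 is 1, so a = b.
With ψ(0) = 0 this makes ψ injective on all of ℤ_{41}, hence bijective (finite equal-size domain and codomain). In particular ψ is surjective.
Since ψ is surjective, we find the preimage of 27. The inverse of x ↦ x^27 on (ℤ_{41})^× is x ↦ x^3, because 27·3 = 81 = 2·40 + 1 ≡ 1 (mod 40) and x^{40} = 1 for x ≠ 0 (Fermat). So ψ⁻¹(27) = 27^3 mod 41.
Repeated squaring mod 41: 27^1 ≡ 27, 27^2 ≡ 27² = 729 ≡ 32. Since 3 = 2 + 1, 27^3 ≡ 32·27: 32·27 = 864 ≡ 3. So 27^3 ≡ 3 (mod 41).
Hence ψ⁻¹(27) = 3.

3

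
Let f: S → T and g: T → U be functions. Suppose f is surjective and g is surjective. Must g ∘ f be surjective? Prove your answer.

surjective

Let c ∈ U. Since g is surjective, there is b ∈ T with g(b) = c. Since f is surjective, there is a ∈ S with f(a) = b.
Then (g ∘ f)(a) = g(b) = c. Therefore g ∘ f is surjective.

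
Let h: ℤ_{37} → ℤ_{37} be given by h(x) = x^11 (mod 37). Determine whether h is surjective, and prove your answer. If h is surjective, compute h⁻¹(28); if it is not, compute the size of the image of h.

Since 37 is prime, the nonzero elements of ℤ_{37} form a cyclic group of order 36.
As gcd(11, 36) = 1, raising to the 11th power is a bijection on this group: if u^11 ≡ v^11 then (uv^{−1})^11 = 1, and the only element of order dividing gcd(11, 36) = 1 is 1, so u = v.
With h(0) = 0 this makes h injective on all of ℤ_{37}, hence bijective (finite equal-size domain and codomain). In particular h is surjective.
Since h is surjective, we find the preimage of 28. The inverse of x ↦ x^11 on (ℤ_{37})^× is x ↦ x^23, because 11·23 = 253 = 7·36 + 1 ≡ 1 (mod 36) and x^{36} = 1 for x ≠ 0 (Fermat). So h⁻¹(28) = 28^23 mod 37.
Repeated squaring mod 37: 28^1 ≡ 28, 28^2 ≡ 28² = 784 ≡ 7, 28^4 ≡ 7² = 49 ≡ 12, 28^8 ≡ 12² = 144 ≡ 33, 28^16 ≡ 33² = 1089 ≡ 16. Since 23 = 16 + 4 + 2 + 1, 28^23 ≡ 16·12·7·28: 16·12 = 192 ≡ 7, then 7·7 = 49 ≡ 12, then 12·28 = 336 ≡ 3. So 28^23 ≡ 3 (mod 37).
Hence h⁻¹(28) = 3.

3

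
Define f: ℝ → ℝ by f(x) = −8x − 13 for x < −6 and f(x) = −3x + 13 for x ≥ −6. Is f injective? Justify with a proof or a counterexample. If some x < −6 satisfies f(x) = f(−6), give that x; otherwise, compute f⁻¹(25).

Both pieces are strictly decreasing (slopes −8 and −3), so each is injective on its own interval.
The left piece maps (−∞, −6) onto (35, ∞); the right piece maps [−6, ∞) onto (−∞, 31].
These images are disjoint, so no value is attained by both pieces. Therefore f is injective.
Because the two images are disjoint, no x < −6 has f(x) = f(−6), so we compute f⁻¹(25): 25 lies in (−∞, 31], so solve −3x + 13 = 25: x = (25 − 13)/(−3) = −4.

-4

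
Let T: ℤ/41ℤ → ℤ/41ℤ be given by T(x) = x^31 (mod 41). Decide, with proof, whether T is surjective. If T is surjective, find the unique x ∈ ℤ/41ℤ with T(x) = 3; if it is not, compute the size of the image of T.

14

Since 41 is prime, the nonzero elements of ℤ/41ℤ form a cyclic group of order 40.
As gcd(31, 40) = 1, raising to the 31st power is a bijection on this group: if a^31 ≡ b^31 then (ab^{−1})^31 = 1, and the only element of order dividing gcd(31, 40) = 1 is 1, so a = b.
With T(0) = 0 this makes T injective on all of ℤ/41ℤ, hence bijective (finite equal-size domain and codomain). In particular T is surjective.
Since T is surjective, we find the preimage of 3. The inverse of x ↦ x^31 on (ℤ/41ℤ)^× is x ↦ x^31, because 31·31 = 961 = 24·40 + 1 ≡ 1 (mod 40) and x^{40} = 1 for x ≠ 0 (Fermat). So T⁻¹(3) = 3^31 mod 41.
Repeated squaring mod 41: 3^1 ≡ 3, 3^2 ≡ 3² = 9, 3^4 ≡ 9² = 81 ≡ 40, 3^8 ≡ 40² = 1600 ≡ 1, 3^16 ≡ 1² = 1. Since 31 = 16 + 8 + 4 + 2 + 1, 3^31 ≡ 1·1·40·9·3: 1·1 = 1, then 1·40 = 40, then 40·9 = 360 ≡ 32, then 32·3 = 96 ≡ 14. So 3^31 ≡ 14 (mod 41).
Hence T⁻¹(3) = 14.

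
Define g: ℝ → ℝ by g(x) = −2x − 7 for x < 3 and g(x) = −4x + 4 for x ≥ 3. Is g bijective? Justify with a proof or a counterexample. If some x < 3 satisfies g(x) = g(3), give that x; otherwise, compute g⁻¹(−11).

1/2

Both pieces are strictly decreasing (slopes −2 and −4), so each is injective on its own interval.
The left piece maps (−∞, 3) onto (−13, ∞); the right piece maps [3, ∞) onto (−∞, −8].
These images overlap. In particular g(3) = −8 (right piece), and solving −2x − 7 = −8 on the left piece gives x = 1/2 < 3.
So g(1/2) = g(3) with 1/2 ≠ 3, and g is not injective, hence not bijective. This x = 1/2 is the requested value below 3.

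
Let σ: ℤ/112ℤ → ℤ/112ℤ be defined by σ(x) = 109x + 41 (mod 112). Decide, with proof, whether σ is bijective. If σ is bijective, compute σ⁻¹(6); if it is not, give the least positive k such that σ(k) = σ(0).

Suppose σ(s) = σ(t) in ℤ/112ℤ. Then 109s + 41 ≡ 109t + 41 (mod 112), thus 109(s − t) ≡ 0 (mod 112).
Since gcd(109, 112) = 1, 109 is invertible modulo 112, thus s − t ≡ 0 (mod 112), i.e. s = t.
We now compute 109⁻¹ mod 112 explicitly. Euclid's algorithm: 112 = 1·109 + 3, 109 = 36·3 + 1; back-substituting gives 1 = 37·109 − 36·112, so 109⁻¹ ≡ 37 (mod 112).
Then y ↦ 37(y − 41) is a two-sided inverse to σ, so every y ∈ ℤ/112ℤ has a preimage.
Thus σ is bijective.
Since σ is bijective, we compute σ⁻¹(6): solve 109x + 41 ≡ 6 (mod 112), i.e. 109x ≡ 77 (mod 112).
Multiplying by 109⁻¹ = 37 gives x ≡ 37·77 = 2849 = 25·112 + 49 ≡ 49 (mod 112).
Check: σ(49) = 109·49 + 41 = 5382 = 48·112 + 6 ≡ 6 (mod 112).

49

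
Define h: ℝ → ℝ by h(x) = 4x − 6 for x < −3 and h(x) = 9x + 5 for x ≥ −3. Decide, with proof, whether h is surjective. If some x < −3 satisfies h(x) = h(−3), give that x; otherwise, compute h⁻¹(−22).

-4

Both pieces are strictly increasing (slopes 4 and 9), so each is injective on its own interval.
The left piece maps (−∞, −3) onto (−∞, −18); the right piece maps [−3, ∞) onto [−22, ∞).
The union (−∞, −18) ∪ [−22, ∞) covers ℝ, so h is surjective.
For the follow-up: the images overlap, so an x < −3 with h(x) = h(−3) exists. h(−3) = −22; solving 4x − 6 = −22 for x < −3 gives x = (−22 + 6)/4 = −4.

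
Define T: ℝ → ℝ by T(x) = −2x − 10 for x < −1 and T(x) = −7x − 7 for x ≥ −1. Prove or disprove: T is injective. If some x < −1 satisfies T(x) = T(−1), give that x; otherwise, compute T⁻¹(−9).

Both pieces are strictly decreasing (slopes −2 and −7), so each is injective on its own interval.
The left piece maps (−∞, −1) onto (−8, ∞); the right piece maps [−1, ∞) onto (−∞, 0].
These images overlap. In particular T(−1) = 0 (right piece), and solving −2x − 10 = 0 on the left piece gives x = −5 < −1.
So T(−5) = T(−1) with −5 ≠ −1, and T is not injective. This x = −5 is the requested value below −1.

-5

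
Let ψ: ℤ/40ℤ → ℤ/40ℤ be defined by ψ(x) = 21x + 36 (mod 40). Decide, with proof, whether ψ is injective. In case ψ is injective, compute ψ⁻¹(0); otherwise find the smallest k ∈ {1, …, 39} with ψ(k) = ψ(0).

Suppose ψ(x_1) = ψ(x_2) in ℤ/40ℤ. Then 21x_1 + 36 ≡ 21x_2 + 36 (mod 40), so 21(x_1 − x_2) ≡ 0 (mod 40).
Since gcd(21, 40) = 1, 21 is invertible modulo 40, therefore x_1 − x_2 ≡ 0 (mod 40), i.e. x_1 = x_2.
So ψ is injective.
We now compute 21⁻¹ mod 40 explicitly. Euclid's algorithm: 40 = 1·21 + 19, 21 = 1·19 + 2, 19 = 9·2 + 1; back-substituting gives 1 = 21·21 − 11·40, so 21⁻¹ ≡ 21 (mod 40).
Since ψ is injective, we compute ψ⁻¹(0): solve 21x + 36 ≡ 0 (mod 40), i.e. 21x ≡ 4 (mod 40).
Multiplying by 21⁻¹ = 21 gives x ≡ 21·4 = 84 = 2·40 + 4 ≡ 4 (mod 40).
Check: ψ(4) = 21·4 + 36 = 120 = 3·40 + 0 ≡ 0 (mod 40).

4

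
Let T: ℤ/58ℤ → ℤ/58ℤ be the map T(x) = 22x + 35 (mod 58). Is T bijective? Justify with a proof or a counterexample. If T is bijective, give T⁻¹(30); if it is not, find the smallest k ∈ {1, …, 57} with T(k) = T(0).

29

Recall: T is injective if T(x_1) = T(x_2) implies x_1 = x_2.
We have gcd(22, 58) = 2 > 1. Taking x_1 = 0 and x_2 = 29: T(0) = 35 and T(29) = 22·29 + 35 = 673 ≡ 35 (mod 58).
So T(0) = T(29) while 0 ≠ 29, hence T is not injective, hence not bijective.
Since T is not bijective, we find the least positive k with T(k) = T(0): this means 22k ≡ 0 (mod 58), i.e. 58 ∣ 22k. Since gcd(22, 58) = 2, dividing through by 2 this holds exactly when 29 ∣ 11k, and as gcd(11, 29) = 1, exactly when 29 ∣ k.
The smallest positive such k is 29.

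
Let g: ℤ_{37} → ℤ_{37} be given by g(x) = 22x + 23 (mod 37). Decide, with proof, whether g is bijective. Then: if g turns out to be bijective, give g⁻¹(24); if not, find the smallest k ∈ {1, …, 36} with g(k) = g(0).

32

By definition, g is injective if g(s) = g(t) implies s = t.
If g(s) = g(t), then 22s ≡ 22t (mod 37). Because gcd(22, 37) = 1, we may cancel 22 to get s ≡ t (mod 37).
We now compute 22⁻¹ mod 37 explicitly. Euclid's algorithm: 37 = 1·22 + 15, 22 = 1·15 + 7, 15 = 2·7 + 1; back-substituting gives 1 = 32·22 − 19·37, so 22⁻¹ ≡ 32 (mod 37).
For any y ∈ ℤ_{37}, x = 32(y − 23) mod 37 satisfies g(x) = 22·32(y − 23) + 23 ≡ y (since 22·32 ≡ 1 mod 37). So every y has a preimage.
So g is bijective.
Since g is bijective, we compute g⁻¹(24): solve 22x + 23 ≡ 24 (mod 37), i.e. 22x ≡ 1 (mod 37).
Multiplying by 22⁻¹ = 32 gives x ≡ 32·1 = 32 ≡ 32 (mod 37).
Check: g(32) = 22·32 + 23 = 727 = 19·37 + 24 ≡ 24 (mod 37).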